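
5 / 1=5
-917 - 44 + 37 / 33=-959.88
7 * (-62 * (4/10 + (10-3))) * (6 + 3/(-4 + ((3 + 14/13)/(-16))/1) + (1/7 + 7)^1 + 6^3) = -1082134856/1475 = -733650.75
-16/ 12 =-4/ 3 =-1.33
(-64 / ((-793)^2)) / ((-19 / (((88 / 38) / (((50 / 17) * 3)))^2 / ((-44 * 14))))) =-101728 / 169835214583125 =-0.00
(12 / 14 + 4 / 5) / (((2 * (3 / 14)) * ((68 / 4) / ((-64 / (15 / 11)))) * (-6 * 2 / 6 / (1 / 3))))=20416 / 11475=1.78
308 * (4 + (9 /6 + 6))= 3542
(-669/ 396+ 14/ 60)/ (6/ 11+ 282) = -961/ 186480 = -0.01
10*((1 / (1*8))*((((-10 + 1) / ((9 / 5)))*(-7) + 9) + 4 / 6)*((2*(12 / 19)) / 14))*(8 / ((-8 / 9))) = -6030 / 133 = -45.34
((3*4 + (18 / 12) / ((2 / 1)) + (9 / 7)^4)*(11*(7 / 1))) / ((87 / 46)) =12539945 / 19894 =630.34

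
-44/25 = -1.76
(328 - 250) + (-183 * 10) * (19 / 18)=-5561 / 3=-1853.67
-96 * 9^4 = -629856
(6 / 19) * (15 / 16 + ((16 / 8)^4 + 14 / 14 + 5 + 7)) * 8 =1437 / 19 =75.63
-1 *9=-9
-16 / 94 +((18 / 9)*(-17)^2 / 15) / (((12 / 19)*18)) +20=1767917 / 76140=23.22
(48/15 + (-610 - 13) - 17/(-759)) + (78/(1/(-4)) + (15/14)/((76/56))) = -930.99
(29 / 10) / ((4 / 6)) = 87 / 20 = 4.35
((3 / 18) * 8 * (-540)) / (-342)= 40 / 19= 2.11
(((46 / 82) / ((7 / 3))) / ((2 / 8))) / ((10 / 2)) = 0.19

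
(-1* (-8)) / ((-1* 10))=-4 / 5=-0.80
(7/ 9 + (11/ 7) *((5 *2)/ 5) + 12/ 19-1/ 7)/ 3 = 754/ 513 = 1.47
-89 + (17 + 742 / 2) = 299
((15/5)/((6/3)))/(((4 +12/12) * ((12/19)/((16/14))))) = 19/35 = 0.54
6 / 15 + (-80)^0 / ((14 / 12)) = 44 / 35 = 1.26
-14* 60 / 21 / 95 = -0.42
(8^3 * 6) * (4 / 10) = 6144 / 5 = 1228.80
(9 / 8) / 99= 1 / 88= 0.01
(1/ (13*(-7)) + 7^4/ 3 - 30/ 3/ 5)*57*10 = 41408980/ 91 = 455043.74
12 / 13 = 0.92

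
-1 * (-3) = 3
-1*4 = -4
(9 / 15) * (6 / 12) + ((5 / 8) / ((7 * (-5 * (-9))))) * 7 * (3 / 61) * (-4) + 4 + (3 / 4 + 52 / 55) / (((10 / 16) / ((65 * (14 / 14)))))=1817986 / 10065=180.62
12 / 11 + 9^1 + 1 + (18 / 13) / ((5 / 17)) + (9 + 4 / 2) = 19161 / 715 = 26.80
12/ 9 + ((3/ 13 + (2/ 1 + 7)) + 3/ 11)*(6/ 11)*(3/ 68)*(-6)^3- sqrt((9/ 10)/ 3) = -3855880/ 80223- sqrt(30)/ 10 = -48.61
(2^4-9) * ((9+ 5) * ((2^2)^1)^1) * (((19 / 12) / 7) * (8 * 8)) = 17024 / 3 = 5674.67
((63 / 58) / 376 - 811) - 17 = -828.00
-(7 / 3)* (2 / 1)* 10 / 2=-70 / 3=-23.33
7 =7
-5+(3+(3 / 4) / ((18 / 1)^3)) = -15551 / 7776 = -2.00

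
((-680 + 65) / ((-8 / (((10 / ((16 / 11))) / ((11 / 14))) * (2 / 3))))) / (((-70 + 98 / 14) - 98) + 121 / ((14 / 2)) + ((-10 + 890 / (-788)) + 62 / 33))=-326512725 / 111375608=-2.93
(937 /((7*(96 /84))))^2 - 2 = 877841 /64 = 13716.27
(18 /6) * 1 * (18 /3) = 18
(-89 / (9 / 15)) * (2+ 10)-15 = -1795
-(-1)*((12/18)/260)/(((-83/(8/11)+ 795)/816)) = 1088/354055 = 0.00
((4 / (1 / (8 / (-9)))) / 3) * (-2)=64 / 27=2.37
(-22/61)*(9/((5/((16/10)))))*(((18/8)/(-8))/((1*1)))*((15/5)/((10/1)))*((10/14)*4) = 2673/10675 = 0.25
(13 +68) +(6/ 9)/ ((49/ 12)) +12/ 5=20473/ 245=83.56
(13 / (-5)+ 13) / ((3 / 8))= 416 / 15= 27.73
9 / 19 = 0.47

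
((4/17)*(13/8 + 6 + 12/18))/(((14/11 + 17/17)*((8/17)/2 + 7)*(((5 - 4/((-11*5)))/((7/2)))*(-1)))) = -168553/2059020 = -0.08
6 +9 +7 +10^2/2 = 72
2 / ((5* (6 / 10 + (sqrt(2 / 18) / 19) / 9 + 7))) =1026 / 19499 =0.05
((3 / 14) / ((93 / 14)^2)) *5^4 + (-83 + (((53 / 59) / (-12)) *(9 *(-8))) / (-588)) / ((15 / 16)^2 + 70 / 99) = -16517739842834 / 335015396835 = -49.30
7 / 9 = 0.78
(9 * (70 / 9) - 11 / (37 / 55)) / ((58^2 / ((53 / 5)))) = 21041 / 124468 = 0.17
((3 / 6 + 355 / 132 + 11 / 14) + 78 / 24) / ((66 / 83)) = 138527 / 15246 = 9.09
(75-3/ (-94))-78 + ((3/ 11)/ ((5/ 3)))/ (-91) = -1397241/ 470470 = -2.97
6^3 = 216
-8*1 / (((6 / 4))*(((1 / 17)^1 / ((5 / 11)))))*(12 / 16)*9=-3060 / 11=-278.18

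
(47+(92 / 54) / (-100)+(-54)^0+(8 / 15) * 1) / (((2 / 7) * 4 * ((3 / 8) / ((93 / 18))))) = 14212849 / 24300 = 584.89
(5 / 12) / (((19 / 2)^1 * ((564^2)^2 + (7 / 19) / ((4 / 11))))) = 10 / 23070194869479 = 0.00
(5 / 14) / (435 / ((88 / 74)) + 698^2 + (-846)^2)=22 / 74122405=0.00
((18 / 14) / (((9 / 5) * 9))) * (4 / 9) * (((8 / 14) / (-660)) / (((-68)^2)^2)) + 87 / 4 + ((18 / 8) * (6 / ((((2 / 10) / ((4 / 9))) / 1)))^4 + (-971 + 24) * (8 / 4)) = 48475312108522991 / 700117121088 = 69238.86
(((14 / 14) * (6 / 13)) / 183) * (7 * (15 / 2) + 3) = 111 / 793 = 0.14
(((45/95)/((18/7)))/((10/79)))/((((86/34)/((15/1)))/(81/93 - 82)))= -70930545/101308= -700.15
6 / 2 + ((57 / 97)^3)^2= 2533212462036 / 832972004929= 3.04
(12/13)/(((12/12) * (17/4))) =48/221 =0.22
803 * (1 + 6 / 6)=1606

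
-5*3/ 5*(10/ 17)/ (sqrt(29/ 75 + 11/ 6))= -50*sqrt(222)/ 629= -1.18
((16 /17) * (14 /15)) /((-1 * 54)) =-112 /6885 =-0.02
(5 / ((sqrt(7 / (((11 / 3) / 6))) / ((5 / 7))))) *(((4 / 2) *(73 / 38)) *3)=1825 *sqrt(154) / 1862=12.16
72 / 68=18 / 17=1.06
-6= -6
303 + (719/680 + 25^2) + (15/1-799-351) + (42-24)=-127801/680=-187.94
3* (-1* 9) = -27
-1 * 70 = -70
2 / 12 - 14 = -83 / 6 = -13.83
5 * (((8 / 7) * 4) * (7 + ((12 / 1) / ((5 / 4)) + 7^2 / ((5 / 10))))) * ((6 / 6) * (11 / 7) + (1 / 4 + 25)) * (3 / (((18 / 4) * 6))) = 1147528 / 147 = 7806.31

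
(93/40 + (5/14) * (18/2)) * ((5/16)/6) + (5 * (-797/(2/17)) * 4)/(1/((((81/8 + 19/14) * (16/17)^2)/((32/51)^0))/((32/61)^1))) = -11432494653/4352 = -2626951.90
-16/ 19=-0.84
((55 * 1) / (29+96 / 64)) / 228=55 / 6954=0.01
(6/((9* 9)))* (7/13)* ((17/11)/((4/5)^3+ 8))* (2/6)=2125/880308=0.00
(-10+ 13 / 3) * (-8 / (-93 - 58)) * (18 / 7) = -816 / 1057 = -0.77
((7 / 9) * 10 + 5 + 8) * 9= 187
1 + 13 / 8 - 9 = -51 / 8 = -6.38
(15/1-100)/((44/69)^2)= -404685/1936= -209.03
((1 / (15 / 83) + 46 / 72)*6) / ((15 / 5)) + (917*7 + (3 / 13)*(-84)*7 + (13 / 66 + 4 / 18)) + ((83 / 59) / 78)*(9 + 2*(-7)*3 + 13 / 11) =796726682 / 126555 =6295.50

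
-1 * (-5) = 5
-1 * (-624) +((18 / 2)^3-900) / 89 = 55365 / 89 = 622.08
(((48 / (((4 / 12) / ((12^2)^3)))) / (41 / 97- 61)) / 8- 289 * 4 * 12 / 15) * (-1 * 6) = 39142216416 / 7345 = 5329096.86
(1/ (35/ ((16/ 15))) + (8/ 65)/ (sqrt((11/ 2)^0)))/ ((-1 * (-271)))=1048/ 1849575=0.00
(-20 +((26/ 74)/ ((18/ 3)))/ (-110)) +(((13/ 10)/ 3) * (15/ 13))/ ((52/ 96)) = -6056329/ 317460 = -19.08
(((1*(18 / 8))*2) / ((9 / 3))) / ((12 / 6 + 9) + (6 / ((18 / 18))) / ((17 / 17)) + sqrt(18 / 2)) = 3 / 40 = 0.08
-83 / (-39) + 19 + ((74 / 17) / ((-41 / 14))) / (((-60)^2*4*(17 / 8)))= 1464533033 / 69316650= 21.13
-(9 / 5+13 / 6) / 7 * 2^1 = -17 / 15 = -1.13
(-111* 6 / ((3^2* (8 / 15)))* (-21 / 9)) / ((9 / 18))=1295 / 2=647.50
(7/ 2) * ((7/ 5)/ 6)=49/ 60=0.82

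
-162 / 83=-1.95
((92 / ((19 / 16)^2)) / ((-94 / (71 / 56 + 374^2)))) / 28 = -2882590736 / 831383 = -3467.22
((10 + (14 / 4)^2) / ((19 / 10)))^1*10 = 2225 / 19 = 117.11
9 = 9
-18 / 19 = -0.95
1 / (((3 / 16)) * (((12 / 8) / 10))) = 320 / 9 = 35.56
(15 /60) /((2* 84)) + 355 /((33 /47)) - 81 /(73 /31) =84757537 /179872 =471.21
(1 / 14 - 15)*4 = -418 / 7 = -59.71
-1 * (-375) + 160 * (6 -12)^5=-1243785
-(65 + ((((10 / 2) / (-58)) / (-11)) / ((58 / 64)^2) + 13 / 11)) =-17757752 / 268279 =-66.19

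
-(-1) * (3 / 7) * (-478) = -1434 / 7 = -204.86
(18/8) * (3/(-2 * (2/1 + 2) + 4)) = -1.69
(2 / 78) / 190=1 / 7410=0.00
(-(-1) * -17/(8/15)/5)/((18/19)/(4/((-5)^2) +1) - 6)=551/448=1.23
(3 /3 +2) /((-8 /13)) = -39 /8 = -4.88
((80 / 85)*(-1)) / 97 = -16 / 1649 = -0.01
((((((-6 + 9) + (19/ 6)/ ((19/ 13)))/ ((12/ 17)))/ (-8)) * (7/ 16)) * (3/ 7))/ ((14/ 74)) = -19499/ 21504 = -0.91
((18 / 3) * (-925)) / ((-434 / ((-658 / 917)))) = -260850 / 28427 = -9.18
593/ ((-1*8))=-593/ 8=-74.12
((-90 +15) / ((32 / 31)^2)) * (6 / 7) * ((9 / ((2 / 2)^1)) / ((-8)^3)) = 1.06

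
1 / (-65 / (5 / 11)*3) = -1 / 429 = -0.00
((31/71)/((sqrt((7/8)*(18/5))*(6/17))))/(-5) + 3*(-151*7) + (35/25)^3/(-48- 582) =-35673799/11250- 527*sqrt(35)/22365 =-3171.14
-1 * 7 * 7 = -49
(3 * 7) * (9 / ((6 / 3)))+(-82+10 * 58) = 1185 / 2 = 592.50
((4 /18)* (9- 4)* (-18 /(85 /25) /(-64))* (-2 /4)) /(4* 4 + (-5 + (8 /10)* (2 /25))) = -0.00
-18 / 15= -6 / 5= -1.20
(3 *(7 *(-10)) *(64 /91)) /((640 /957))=-2871 /13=-220.85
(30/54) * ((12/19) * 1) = 20/57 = 0.35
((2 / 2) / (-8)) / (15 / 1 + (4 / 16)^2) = -2 / 241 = -0.01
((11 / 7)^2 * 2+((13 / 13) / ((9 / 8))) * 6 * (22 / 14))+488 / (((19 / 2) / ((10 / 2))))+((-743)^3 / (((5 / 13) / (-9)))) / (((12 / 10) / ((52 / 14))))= 82975007483813 / 2793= 29708201748.59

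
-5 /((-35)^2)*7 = -0.03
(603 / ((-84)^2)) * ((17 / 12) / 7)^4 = 5595907 / 39033114624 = 0.00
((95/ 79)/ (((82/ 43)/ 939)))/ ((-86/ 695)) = -61997475/ 12956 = -4785.23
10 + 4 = 14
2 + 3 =5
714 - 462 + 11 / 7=1775 / 7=253.57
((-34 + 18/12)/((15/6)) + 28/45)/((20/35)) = -3899/180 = -21.66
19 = 19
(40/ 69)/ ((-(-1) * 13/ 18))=240/ 299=0.80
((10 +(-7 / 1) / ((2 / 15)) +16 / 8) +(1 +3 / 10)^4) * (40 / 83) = -376439 / 20750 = -18.14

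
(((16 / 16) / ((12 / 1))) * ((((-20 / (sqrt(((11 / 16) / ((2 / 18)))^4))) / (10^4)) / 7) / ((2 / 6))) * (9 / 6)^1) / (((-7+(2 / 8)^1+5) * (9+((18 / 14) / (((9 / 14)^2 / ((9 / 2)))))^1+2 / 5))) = 32 / 468242775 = 0.00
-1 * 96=-96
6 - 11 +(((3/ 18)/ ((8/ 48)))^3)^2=-4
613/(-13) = -613/13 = -47.15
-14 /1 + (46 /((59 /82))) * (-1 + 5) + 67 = 18215 /59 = 308.73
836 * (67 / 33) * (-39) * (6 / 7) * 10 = -3971760 / 7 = -567394.29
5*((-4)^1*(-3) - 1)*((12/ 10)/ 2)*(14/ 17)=462/ 17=27.18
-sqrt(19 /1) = -sqrt(19) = -4.36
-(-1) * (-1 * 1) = -1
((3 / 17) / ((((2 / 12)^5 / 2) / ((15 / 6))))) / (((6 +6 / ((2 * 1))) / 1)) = 12960 / 17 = 762.35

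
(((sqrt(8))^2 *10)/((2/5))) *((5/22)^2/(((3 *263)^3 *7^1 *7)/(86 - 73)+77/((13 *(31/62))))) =3250/582428285747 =0.00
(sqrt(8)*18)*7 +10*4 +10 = 50 +252*sqrt(2) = 406.38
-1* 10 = -10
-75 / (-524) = 75 / 524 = 0.14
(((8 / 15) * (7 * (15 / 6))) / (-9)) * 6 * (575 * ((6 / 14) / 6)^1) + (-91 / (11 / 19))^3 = -46521752701 / 11979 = -3883609.04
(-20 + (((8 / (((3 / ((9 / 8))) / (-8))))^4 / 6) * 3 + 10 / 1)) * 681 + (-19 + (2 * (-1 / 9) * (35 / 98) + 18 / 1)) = 112962916.92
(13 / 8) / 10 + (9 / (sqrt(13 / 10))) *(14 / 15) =13 / 80 + 42 *sqrt(130) / 65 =7.53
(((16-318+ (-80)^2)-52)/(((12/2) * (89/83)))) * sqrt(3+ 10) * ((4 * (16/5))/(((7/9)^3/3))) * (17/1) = 199008975168 * sqrt(13)/152635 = 4700999.54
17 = 17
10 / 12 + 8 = 53 / 6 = 8.83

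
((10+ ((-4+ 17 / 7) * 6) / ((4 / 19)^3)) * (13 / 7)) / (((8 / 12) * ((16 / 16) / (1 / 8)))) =-348.38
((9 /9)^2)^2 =1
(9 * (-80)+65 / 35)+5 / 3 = -15046 / 21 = -716.48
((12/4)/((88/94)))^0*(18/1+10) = 28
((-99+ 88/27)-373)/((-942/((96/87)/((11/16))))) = 3239936/4056723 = 0.80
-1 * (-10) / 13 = 10 / 13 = 0.77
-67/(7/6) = -402/7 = -57.43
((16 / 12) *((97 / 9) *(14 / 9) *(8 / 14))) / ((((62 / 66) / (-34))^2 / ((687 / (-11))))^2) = 85500409572.60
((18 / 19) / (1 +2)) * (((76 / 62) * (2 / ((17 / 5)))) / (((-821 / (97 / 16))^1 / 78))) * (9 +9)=-1021410 / 432667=-2.36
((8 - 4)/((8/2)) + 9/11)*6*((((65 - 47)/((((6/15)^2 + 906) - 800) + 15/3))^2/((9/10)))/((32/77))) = 843750/1103263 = 0.76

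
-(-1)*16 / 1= 16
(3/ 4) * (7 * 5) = 105/ 4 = 26.25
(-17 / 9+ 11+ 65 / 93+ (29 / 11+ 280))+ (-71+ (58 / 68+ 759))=102394661 / 104346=981.30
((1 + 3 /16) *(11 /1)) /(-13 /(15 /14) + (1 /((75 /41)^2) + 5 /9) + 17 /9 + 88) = 1175625 /7074896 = 0.17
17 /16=1.06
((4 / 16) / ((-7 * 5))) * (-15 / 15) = 1 / 140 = 0.01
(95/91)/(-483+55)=-95/38948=-0.00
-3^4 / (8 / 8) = -81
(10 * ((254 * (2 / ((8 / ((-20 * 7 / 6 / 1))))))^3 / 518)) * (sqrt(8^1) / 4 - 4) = 250926917500 / 999 - 62731729375 * sqrt(2) / 1998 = 206775661.93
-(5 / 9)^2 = -25 / 81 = -0.31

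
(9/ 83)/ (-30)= -3/ 830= -0.00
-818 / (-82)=409 / 41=9.98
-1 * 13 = -13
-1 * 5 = -5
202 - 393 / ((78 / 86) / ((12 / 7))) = -49214 / 91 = -540.81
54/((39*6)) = 3/13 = 0.23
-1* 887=-887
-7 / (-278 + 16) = 7 / 262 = 0.03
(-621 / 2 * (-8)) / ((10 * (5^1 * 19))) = 1242 / 475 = 2.61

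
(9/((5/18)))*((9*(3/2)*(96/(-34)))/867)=-34992/24565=-1.42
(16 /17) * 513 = 8208 /17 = 482.82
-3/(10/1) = -3/10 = -0.30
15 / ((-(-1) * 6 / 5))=12.50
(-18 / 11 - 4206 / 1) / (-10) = 23142 / 55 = 420.76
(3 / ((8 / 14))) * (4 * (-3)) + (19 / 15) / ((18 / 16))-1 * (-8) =-7273 / 135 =-53.87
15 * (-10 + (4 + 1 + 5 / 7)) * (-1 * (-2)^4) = 7200 / 7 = 1028.57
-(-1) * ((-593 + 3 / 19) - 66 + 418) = -4576 / 19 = -240.84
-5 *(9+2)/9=-55/9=-6.11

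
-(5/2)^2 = -25/4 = -6.25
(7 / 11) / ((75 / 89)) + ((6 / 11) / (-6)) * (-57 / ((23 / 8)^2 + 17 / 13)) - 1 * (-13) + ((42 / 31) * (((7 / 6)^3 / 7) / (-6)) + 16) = 3285917609 / 108642600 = 30.25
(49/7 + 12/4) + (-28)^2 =794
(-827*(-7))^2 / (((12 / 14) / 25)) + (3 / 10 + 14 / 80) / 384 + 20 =15013609715219 / 15360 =977448549.17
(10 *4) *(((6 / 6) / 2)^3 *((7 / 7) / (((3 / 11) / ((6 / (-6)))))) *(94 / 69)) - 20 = -9310 / 207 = -44.98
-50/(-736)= 25/368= 0.07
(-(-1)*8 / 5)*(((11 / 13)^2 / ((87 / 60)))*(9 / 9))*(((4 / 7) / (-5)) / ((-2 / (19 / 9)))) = 147136 / 1543815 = 0.10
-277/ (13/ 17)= -4709/ 13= -362.23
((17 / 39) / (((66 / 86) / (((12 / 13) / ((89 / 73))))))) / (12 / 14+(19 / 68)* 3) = 101603152 / 400556871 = 0.25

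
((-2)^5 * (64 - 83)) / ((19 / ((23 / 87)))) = 736 / 87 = 8.46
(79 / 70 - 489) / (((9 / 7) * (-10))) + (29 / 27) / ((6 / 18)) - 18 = 20851 / 900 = 23.17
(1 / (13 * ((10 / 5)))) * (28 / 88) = 7 / 572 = 0.01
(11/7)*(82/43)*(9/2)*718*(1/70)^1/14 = 1457181/147490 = 9.88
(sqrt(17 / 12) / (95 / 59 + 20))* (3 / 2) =59* sqrt(51) / 5100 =0.08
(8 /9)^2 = 64 /81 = 0.79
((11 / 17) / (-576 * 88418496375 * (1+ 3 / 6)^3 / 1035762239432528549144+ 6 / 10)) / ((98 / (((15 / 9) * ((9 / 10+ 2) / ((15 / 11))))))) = 9271657393287608874863 / 237707368203539767506048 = 0.04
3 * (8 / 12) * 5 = 10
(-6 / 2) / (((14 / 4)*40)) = -3 / 140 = -0.02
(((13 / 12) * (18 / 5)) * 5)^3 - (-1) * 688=64823 / 8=8102.88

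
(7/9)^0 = 1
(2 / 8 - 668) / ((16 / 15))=-40065 / 64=-626.02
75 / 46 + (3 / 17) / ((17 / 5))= 22365 / 13294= 1.68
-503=-503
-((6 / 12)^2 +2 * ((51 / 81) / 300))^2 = -4239481 / 65610000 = -0.06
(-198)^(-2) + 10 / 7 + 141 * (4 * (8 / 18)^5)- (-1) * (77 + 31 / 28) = 2978075659 / 33343002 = 89.32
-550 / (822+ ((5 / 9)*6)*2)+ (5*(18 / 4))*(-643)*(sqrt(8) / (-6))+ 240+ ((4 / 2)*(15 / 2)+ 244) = 56312 / 113+ 9645*sqrt(2) / 2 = 7318.38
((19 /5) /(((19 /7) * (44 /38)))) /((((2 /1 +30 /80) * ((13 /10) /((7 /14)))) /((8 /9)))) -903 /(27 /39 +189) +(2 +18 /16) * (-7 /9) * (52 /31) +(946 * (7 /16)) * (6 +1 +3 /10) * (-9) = -11893884154943 /437271120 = -27200.25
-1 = -1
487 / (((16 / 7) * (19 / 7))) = 23863 / 304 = 78.50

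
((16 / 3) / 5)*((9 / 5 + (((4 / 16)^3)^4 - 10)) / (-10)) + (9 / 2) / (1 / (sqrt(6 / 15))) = 229288617 / 262144000 + 9*sqrt(10) / 10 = 3.72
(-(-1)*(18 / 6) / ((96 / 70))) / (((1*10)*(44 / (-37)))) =-259 / 1408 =-0.18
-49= -49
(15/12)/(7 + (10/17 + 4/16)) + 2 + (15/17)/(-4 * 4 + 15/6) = 170773/81549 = 2.09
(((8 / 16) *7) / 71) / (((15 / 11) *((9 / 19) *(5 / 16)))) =11704 / 47925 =0.24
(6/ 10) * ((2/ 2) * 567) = 1701/ 5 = 340.20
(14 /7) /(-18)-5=-46 /9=-5.11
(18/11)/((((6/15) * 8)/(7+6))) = 585/88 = 6.65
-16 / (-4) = 4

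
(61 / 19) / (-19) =-61 / 361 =-0.17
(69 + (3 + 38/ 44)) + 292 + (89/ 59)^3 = 1664086551/ 4518338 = 368.30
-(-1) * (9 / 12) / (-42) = -1 / 56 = -0.02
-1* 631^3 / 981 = -251239591 / 981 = -256105.60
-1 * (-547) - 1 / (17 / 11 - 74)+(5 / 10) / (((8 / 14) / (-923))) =-1661657 / 6376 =-260.61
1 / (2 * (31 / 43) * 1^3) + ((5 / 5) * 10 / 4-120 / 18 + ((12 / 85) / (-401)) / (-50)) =-275235817 / 79247625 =-3.47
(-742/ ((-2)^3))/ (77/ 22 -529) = -371/ 2102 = -0.18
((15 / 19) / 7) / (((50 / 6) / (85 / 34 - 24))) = -387 / 1330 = -0.29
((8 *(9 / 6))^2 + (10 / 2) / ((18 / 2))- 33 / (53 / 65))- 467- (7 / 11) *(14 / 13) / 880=-10892167493 / 30012840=-362.92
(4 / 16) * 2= 1 / 2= 0.50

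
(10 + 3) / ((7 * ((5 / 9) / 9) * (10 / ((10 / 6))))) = 351 / 70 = 5.01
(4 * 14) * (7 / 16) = 49 / 2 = 24.50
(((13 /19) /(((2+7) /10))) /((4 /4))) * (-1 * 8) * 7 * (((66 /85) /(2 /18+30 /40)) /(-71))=0.54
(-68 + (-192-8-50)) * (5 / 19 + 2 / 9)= -8798 / 57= -154.35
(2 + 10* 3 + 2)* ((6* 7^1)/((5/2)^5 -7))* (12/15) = 60928/4835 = 12.60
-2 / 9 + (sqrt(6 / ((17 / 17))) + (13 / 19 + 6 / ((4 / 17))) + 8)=sqrt(6) + 11615 / 342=36.41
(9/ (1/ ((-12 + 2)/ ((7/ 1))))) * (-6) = 540/ 7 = 77.14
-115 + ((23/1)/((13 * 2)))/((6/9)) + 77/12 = -107.26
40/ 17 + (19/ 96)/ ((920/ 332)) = 910009/ 375360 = 2.42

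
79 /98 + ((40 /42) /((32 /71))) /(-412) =388091 /484512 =0.80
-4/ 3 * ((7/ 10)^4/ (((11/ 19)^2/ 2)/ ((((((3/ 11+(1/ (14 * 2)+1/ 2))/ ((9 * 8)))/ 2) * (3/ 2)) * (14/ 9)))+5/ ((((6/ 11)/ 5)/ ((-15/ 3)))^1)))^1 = 71941163/ 48623946250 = 0.00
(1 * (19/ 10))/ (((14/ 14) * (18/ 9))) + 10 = 219/ 20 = 10.95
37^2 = 1369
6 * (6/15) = 12/5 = 2.40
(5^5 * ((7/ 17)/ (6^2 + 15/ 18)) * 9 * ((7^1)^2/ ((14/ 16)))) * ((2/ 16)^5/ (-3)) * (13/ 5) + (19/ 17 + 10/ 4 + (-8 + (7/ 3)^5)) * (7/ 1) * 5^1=326038566805/ 143824896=2266.91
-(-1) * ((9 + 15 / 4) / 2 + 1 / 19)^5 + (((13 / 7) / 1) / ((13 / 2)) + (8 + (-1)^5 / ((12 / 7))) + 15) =18732246153278053 / 1703873052672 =10993.92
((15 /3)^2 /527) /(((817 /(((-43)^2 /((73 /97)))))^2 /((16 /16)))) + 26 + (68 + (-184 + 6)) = -84726475067 /1013826263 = -83.57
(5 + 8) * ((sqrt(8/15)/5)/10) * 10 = 26 * sqrt(30)/75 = 1.90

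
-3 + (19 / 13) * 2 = -1 / 13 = -0.08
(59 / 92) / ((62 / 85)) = 5015 / 5704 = 0.88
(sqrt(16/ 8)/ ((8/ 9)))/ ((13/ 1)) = 0.12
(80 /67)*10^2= 8000 /67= 119.40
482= 482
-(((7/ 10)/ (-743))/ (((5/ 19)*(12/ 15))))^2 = -17689/ 883278400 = -0.00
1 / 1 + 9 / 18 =3 / 2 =1.50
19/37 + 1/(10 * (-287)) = 54493/106190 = 0.51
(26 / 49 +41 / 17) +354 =297333 / 833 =356.94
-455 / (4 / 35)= -15925 / 4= -3981.25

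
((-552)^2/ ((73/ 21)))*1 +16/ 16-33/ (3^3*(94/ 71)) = 5413376009/ 61758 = 87654.65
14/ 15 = 0.93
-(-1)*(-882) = -882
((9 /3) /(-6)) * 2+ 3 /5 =-2 /5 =-0.40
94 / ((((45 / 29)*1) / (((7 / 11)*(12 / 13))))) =76328 / 2145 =35.58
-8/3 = -2.67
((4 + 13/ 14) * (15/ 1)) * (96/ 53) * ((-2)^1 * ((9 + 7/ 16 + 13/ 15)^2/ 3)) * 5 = -140661767/ 2968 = -47392.78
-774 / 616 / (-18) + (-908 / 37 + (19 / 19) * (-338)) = -8261433 / 22792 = -362.47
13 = 13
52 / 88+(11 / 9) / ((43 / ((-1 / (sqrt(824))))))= 13 / 22 -11 * sqrt(206) / 159444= 0.59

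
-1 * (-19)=19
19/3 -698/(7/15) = -31277/21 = -1489.38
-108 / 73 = -1.48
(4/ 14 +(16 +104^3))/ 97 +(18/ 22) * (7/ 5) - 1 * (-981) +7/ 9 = 12579.63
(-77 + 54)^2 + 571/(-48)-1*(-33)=26405/48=550.10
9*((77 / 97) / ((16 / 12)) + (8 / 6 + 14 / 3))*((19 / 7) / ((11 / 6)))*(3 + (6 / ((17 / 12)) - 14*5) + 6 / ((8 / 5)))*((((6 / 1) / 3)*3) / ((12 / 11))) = -28524.51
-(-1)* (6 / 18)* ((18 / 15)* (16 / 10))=16 / 25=0.64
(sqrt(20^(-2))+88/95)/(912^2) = 371/316062720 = 0.00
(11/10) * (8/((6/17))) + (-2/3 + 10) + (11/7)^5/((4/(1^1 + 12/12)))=19693361/504210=39.06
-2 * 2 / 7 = -4 / 7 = -0.57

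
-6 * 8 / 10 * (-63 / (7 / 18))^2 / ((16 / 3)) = -118098 / 5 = -23619.60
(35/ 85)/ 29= 0.01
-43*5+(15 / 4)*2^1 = -415 / 2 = -207.50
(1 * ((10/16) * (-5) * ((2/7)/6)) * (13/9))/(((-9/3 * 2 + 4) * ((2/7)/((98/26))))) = 1225/864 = 1.42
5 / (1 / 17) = 85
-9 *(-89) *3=2403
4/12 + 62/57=27/19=1.42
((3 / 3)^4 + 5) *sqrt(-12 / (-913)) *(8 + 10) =216 *sqrt(2739) / 913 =12.38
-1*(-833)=833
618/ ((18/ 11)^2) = 12463/ 54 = 230.80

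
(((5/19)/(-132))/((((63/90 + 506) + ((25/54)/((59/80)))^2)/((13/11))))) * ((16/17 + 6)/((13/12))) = -14972129100/502930498038089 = -0.00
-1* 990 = -990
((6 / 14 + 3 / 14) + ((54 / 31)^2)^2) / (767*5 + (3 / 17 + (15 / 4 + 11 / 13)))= 6254519674 / 2438148080697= 0.00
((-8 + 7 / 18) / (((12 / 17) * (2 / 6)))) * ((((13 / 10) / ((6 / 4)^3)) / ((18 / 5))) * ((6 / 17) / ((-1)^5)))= 1781 / 1458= 1.22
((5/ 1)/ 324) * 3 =5/ 108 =0.05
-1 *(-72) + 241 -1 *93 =220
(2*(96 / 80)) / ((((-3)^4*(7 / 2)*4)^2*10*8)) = 1 / 42865200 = 0.00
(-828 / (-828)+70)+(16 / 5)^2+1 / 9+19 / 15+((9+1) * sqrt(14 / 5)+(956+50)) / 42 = sqrt(70) / 21+167848 / 1575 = 106.97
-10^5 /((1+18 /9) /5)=-500000 /3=-166666.67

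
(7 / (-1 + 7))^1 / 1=1.17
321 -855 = -534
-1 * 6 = -6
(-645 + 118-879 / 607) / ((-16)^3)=1253 / 9712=0.13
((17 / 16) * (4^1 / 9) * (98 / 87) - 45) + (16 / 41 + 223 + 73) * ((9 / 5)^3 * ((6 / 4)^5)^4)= 3023213364181997033 / 525975552000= 5747821.08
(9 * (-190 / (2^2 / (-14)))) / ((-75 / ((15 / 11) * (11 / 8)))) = -1197 / 8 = -149.62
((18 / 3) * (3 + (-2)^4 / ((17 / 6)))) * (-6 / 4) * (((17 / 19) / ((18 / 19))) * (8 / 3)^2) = -522.67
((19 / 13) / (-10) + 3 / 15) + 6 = 787 / 130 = 6.05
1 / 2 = 0.50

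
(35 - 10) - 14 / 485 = 12111 / 485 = 24.97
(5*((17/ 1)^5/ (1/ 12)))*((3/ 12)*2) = 42595710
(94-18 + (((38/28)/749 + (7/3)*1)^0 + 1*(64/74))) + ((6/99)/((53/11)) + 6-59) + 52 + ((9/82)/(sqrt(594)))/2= sqrt(66)/3608 + 452270/5883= 76.88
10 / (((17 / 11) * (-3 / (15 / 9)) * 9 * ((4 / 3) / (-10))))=1375 / 459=3.00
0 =0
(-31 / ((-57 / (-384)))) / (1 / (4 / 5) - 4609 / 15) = 238080 / 348859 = 0.68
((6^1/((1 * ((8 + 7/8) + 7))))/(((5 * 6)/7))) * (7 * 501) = 196392/635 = 309.28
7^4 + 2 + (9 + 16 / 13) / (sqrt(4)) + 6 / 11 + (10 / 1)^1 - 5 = 690307 / 286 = 2413.66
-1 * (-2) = 2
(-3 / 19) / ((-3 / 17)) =17 / 19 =0.89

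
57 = 57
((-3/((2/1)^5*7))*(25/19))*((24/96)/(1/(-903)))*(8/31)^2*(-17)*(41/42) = -2247825/511252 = -4.40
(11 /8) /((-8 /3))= -33 /64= -0.52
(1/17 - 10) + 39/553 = -92794/9401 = -9.87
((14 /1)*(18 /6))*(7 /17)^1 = 294 /17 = 17.29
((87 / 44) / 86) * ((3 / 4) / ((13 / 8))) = 261 / 24596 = 0.01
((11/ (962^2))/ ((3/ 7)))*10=385/ 1388166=0.00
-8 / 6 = -4 / 3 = -1.33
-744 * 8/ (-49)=5952/ 49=121.47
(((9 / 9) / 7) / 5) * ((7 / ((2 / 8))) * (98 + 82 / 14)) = 2908 / 35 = 83.09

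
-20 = -20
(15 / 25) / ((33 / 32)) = 32 / 55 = 0.58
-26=-26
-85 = -85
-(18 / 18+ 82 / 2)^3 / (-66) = 12348 / 11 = 1122.55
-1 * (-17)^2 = -289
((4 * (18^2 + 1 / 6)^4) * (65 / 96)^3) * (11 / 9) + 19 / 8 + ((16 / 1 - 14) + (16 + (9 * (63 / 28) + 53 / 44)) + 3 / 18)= 475558407407764031513 / 28378791936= 16757528244.34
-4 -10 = -14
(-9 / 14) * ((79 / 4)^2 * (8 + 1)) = -505521 / 224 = -2256.79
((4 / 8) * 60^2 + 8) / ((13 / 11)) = 19888 / 13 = 1529.85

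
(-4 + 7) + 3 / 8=27 / 8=3.38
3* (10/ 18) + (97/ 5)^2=28352/ 75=378.03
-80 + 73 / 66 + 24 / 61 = -316043 / 4026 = -78.50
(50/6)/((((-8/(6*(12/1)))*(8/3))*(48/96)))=-225/4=-56.25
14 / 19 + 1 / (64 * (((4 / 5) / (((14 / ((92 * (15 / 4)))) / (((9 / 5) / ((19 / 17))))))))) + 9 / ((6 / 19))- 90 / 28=4676923901 / 179722368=26.02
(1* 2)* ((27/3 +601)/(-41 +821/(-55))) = -16775/769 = -21.81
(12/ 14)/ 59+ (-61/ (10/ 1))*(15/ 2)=-45.74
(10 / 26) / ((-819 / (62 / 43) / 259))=-11470 / 65403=-0.18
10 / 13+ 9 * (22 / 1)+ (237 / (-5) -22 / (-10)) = 9982 / 65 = 153.57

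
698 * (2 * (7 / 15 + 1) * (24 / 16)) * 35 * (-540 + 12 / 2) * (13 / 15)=-248736488 / 5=-49747297.60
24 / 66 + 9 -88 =-865 / 11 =-78.64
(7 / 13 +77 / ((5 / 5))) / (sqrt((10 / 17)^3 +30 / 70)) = 17136 * sqrt(2586941) / 282607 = 97.53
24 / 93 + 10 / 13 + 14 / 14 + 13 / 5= 9324 / 2015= 4.63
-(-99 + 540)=-441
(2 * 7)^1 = 14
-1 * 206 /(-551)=206 /551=0.37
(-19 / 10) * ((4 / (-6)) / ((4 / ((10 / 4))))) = 19 / 24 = 0.79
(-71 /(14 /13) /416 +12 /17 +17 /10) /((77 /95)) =1626039 /586432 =2.77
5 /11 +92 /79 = 1407 /869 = 1.62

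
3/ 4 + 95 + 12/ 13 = 5027/ 52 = 96.67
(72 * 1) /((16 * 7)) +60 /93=559 /434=1.29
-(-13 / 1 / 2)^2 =-169 / 4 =-42.25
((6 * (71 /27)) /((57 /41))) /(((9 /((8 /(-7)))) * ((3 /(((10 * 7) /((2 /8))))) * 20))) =-93152 /13851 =-6.73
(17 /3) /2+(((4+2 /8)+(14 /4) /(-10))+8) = 221 /15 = 14.73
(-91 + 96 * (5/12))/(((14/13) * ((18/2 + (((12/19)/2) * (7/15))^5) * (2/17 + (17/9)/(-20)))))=-603781265531250/2662422202531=-226.78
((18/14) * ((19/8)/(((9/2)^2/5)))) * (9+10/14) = 3230/441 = 7.32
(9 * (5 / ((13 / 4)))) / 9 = 20 / 13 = 1.54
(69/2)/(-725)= -69/1450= -0.05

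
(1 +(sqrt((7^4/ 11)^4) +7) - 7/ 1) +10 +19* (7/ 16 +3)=92384557/ 1936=47719.30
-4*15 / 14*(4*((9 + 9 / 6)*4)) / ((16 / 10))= -450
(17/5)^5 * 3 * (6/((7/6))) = 153344556/21875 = 7010.04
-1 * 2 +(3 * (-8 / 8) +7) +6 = 8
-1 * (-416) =416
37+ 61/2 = 135/2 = 67.50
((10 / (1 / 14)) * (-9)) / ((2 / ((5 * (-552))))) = 1738800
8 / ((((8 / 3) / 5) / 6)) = 90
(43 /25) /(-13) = -43 /325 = -0.13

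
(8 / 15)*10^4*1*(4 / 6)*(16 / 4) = 128000 / 9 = 14222.22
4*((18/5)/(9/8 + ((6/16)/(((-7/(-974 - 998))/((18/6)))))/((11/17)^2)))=54208/2853775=0.02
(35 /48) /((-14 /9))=-15 /32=-0.47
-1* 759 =-759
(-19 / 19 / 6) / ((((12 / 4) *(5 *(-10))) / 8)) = 2 / 225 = 0.01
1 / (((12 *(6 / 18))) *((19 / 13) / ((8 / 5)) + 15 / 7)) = 182 / 2225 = 0.08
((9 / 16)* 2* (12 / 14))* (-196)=-189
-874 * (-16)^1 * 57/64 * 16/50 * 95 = 1893084/5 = 378616.80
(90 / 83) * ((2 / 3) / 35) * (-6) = -0.12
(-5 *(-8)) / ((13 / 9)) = 360 / 13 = 27.69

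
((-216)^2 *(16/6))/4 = 31104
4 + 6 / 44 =91 / 22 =4.14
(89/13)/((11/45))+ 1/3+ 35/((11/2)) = 14888/429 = 34.70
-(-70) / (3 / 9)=210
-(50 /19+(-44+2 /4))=1553 /38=40.87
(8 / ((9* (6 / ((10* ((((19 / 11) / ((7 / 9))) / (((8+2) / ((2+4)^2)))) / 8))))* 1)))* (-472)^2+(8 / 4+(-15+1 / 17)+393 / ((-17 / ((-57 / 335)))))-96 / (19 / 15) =2747416558043 / 8331785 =329751.25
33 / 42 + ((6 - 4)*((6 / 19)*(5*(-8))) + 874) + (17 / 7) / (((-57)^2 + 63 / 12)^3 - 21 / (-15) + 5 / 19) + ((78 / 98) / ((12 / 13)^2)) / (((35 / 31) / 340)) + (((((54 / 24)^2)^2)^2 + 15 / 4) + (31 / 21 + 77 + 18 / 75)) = 4184032164622830829462331659 / 2237298750812613671321600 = 1870.13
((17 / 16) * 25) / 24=425 / 384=1.11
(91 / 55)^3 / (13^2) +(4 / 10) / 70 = 37868 / 1164625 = 0.03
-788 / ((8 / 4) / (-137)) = 53978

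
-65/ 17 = -3.82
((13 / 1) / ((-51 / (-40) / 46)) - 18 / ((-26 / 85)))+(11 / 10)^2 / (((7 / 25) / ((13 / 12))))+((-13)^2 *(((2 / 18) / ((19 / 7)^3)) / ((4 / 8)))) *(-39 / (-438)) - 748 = -24013263257863 / 111541496976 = -215.29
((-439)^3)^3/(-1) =605592770801153705930359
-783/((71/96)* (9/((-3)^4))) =-676512/71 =-9528.34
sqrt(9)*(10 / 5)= 6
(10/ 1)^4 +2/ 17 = 10000.12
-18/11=-1.64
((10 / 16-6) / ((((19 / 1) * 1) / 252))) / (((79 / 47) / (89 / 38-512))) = 2465864541 / 114076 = 21615.98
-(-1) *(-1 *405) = -405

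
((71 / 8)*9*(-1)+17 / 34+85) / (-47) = -45 / 376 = -0.12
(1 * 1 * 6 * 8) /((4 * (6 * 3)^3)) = 1 /486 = 0.00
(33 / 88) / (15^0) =3 / 8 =0.38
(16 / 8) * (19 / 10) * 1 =19 / 5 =3.80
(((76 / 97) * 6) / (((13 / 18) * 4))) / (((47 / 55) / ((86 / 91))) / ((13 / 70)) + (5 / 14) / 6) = 81530064 / 246925237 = 0.33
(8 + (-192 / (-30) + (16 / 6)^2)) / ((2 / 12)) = 1936 / 15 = 129.07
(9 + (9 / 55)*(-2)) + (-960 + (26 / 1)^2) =-15143 / 55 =-275.33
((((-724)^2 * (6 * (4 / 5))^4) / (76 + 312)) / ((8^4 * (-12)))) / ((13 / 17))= -15037299 / 788125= -19.08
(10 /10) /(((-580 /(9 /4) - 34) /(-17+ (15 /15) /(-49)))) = 3753 /64337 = 0.06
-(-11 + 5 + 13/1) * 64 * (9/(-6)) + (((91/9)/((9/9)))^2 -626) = 12007/81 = 148.23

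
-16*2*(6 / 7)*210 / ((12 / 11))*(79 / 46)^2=-8238120 / 529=-15573.01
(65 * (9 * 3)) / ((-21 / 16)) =-9360 / 7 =-1337.14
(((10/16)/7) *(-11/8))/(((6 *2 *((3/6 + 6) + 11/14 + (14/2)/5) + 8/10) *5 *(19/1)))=-0.00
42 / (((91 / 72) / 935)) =403920 / 13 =31070.77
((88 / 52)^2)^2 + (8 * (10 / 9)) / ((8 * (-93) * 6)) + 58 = 4747640929 / 71716671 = 66.20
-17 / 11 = -1.55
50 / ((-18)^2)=25 / 162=0.15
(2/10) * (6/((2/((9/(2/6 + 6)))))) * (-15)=-243/19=-12.79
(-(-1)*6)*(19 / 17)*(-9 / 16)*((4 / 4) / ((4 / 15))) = -7695 / 544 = -14.15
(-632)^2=399424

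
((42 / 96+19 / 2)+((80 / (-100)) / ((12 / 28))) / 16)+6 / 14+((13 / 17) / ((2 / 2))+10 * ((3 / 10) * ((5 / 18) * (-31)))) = -141079 / 9520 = -14.82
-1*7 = -7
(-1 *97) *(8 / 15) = -776 / 15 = -51.73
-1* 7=-7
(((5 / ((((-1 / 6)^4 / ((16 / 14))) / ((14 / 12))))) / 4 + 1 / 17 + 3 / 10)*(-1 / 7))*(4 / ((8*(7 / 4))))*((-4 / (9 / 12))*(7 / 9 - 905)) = -425239.61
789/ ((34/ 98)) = 38661/ 17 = 2274.18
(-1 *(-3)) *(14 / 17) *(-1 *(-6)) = 252 / 17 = 14.82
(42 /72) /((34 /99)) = 231 /136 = 1.70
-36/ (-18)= 2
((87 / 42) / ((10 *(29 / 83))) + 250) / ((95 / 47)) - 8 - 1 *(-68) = 2446901 / 13300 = 183.98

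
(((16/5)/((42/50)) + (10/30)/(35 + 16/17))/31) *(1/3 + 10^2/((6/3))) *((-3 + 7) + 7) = 27129113/397761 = 68.20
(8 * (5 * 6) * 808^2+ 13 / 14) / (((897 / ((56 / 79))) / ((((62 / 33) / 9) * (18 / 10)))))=544018517144 / 11692395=46527.55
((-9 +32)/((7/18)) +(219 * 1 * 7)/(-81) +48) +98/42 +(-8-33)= 9365/189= 49.55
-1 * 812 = -812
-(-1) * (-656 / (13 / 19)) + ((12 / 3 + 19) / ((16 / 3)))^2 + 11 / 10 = -15626151 / 16640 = -939.07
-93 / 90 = -31 / 30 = -1.03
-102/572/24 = -17/2288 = -0.01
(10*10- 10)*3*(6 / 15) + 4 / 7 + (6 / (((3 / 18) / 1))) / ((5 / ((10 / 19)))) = 14944 / 133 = 112.36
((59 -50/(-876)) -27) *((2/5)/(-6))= -14041/6570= -2.14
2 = 2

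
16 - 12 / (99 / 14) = 472 / 33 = 14.30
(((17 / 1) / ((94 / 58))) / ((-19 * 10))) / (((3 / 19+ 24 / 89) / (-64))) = 1404064 / 169905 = 8.26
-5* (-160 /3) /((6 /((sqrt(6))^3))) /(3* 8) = 100* sqrt(6) /9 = 27.22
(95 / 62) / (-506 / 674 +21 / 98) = -224105 / 78461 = -2.86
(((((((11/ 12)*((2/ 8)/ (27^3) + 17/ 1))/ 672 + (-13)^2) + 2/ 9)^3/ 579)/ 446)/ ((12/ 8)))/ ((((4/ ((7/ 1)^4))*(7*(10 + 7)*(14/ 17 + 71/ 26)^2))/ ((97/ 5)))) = 345751028045966079799378141487662179031/ 3566468105971350575943607758901739520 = 96.94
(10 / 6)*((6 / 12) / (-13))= -5 / 78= -0.06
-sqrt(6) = -2.45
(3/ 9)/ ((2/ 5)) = 5/ 6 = 0.83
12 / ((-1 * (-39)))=4 / 13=0.31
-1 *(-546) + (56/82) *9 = 22638/41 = 552.15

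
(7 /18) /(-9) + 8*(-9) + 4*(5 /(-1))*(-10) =127.96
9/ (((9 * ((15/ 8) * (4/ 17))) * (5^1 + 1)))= 17/ 45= 0.38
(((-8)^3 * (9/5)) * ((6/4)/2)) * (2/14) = -3456/35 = -98.74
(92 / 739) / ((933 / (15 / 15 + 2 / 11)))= 1196 / 7584357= 0.00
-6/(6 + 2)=-3/4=-0.75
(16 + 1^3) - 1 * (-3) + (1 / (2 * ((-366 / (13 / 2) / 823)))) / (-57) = 1679659 / 83448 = 20.13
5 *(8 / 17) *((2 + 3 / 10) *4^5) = 94208 / 17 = 5541.65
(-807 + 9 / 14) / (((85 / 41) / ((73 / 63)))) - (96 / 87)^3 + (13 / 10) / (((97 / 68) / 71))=-22898527440283 / 59119667670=-387.33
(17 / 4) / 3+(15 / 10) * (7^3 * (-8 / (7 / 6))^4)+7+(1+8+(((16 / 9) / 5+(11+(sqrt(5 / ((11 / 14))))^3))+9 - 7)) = 70 * sqrt(770) / 121+1433311093 / 1260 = 1137564.54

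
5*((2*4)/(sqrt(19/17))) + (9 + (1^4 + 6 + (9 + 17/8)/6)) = 857/48 + 40*sqrt(323)/19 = 55.69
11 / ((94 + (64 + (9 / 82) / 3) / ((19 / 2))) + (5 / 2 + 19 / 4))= 34276 / 336499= 0.10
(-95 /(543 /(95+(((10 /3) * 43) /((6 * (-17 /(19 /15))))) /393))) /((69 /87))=-47209536740 /2252853243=-20.96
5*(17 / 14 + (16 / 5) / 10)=537 / 70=7.67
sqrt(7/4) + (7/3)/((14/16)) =sqrt(7)/2 + 8/3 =3.99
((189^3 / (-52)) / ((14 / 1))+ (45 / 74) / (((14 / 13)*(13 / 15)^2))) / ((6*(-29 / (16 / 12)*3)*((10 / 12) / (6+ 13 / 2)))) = 355.29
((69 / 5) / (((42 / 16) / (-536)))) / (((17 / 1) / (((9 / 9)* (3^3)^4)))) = -52412837184 / 595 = -88088801.99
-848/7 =-121.14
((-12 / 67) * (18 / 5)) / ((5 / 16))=-3456 / 1675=-2.06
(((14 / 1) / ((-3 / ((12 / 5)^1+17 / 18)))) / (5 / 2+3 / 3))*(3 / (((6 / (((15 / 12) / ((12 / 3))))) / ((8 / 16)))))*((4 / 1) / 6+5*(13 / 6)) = -4.01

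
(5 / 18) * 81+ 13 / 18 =209 / 9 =23.22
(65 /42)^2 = 2.40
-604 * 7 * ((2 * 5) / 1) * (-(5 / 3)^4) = 26425000 / 81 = 326234.57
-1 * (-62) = 62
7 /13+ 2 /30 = 118 /195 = 0.61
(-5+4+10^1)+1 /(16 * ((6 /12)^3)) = 19 /2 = 9.50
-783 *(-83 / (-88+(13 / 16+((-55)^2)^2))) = 1039824 / 146408605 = 0.01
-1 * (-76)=76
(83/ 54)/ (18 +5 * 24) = 83/ 7452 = 0.01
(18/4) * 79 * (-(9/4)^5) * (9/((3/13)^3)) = -30746164761/2048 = -15012775.76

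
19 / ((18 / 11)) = 209 / 18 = 11.61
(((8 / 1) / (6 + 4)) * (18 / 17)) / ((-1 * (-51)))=24 / 1445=0.02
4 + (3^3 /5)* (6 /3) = 74 /5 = 14.80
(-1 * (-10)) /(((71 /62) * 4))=155 /71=2.18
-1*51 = -51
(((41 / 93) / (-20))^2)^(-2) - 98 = 11968555235422 / 2825761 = 4235515.76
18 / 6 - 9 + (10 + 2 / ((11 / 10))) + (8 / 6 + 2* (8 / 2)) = 15.15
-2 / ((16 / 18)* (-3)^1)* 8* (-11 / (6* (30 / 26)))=-143 / 15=-9.53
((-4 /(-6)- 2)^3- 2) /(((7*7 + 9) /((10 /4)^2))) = -1475 /3132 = -0.47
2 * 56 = 112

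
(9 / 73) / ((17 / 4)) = 36 / 1241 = 0.03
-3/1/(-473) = 3/473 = 0.01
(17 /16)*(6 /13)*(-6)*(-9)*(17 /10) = 23409 /520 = 45.02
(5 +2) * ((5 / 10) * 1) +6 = 19 / 2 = 9.50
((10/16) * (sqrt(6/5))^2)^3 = 27/64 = 0.42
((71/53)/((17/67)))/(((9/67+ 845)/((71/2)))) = 22629049/102036448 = 0.22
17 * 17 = 289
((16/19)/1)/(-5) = -16/95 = -0.17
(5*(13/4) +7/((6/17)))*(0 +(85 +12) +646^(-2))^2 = 709514798931177097/2089831726272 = 339508.10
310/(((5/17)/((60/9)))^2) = 1433440/9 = 159271.11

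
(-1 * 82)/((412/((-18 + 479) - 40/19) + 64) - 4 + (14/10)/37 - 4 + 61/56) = -7406964880/5241324883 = -1.41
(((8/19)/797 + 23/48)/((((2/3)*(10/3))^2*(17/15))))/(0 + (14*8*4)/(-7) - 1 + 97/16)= -0.00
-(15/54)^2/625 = -1/8100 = -0.00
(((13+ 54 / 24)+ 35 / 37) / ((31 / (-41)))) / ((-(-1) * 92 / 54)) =-2653479 / 211048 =-12.57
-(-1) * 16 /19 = 16 /19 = 0.84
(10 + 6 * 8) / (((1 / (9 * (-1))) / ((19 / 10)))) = -4959 / 5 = -991.80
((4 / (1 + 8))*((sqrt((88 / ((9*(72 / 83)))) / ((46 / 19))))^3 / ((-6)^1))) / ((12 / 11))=-0.68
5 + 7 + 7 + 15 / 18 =119 / 6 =19.83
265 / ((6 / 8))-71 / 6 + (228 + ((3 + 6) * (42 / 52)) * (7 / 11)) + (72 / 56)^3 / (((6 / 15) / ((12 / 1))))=31287710 / 49049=637.89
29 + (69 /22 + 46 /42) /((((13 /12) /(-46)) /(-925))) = 166233.30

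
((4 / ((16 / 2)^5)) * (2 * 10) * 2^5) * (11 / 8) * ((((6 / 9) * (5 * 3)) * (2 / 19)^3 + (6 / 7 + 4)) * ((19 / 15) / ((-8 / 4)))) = -0.33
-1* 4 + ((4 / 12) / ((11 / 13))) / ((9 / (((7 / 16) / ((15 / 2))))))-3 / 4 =-169199 / 35640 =-4.75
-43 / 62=-0.69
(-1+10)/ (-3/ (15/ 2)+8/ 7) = 12.12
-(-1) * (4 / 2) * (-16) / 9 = -32 / 9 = -3.56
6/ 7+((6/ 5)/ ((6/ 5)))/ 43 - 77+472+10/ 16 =954785/ 2408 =396.51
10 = 10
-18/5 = -3.60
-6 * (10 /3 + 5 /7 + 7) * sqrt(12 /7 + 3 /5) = -4176 * sqrt(35) /245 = -100.84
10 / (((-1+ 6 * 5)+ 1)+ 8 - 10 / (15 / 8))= 15 / 49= 0.31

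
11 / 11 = 1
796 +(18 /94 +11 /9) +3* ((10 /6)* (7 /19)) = 6423619 /8037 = 799.26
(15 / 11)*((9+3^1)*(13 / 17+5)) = 17640 / 187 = 94.33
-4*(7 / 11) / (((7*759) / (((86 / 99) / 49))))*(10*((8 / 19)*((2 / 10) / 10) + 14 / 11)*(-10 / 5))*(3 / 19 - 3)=-18421888 / 29783234635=-0.00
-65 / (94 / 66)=-2145 / 47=-45.64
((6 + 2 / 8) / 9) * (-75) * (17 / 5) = -2125 / 12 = -177.08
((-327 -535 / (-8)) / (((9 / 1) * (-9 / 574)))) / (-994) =-85321 / 46008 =-1.85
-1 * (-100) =100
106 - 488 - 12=-394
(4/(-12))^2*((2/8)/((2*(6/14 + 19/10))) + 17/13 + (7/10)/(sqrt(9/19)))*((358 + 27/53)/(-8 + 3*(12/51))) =-3727293163/501338448 - 2261119*sqrt(19)/1774440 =-12.99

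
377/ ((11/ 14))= 5278/ 11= 479.82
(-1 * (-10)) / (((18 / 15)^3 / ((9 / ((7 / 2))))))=625 / 42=14.88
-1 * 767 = -767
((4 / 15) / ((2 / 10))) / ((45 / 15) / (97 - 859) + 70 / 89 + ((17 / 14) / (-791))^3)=61399845235083488 / 36037710907473759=1.70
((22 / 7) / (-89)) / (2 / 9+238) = -99 / 667856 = -0.00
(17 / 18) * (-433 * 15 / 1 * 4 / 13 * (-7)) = 515270 / 39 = 13212.05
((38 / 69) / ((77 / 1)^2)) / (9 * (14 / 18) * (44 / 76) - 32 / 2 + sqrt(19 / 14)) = -327788 / 41760270321 - 13718 * sqrt(266) / 292321892247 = -0.00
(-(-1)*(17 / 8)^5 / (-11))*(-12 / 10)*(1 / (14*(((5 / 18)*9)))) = 4259571 / 31539200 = 0.14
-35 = -35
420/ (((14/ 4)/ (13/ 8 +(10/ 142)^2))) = 985995/ 5041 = 195.60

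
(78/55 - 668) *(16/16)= -36662/55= -666.58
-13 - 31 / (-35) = -12.11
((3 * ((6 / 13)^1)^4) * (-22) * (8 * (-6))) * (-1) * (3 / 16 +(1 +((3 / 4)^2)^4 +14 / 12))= -1289805363 / 3655808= -352.81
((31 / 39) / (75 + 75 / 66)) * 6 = 1364 / 21775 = 0.06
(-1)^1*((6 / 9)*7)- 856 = -2582 / 3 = -860.67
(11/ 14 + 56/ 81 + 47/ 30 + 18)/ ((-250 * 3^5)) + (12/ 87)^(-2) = 72420660853/ 1377810000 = 52.56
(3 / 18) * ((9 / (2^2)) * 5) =15 / 8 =1.88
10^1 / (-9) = -10 / 9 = -1.11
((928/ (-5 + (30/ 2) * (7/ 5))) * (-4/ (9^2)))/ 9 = -232/ 729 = -0.32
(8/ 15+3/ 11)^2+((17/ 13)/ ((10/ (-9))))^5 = -65031789588377/ 40433807700000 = -1.61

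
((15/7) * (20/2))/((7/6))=900/49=18.37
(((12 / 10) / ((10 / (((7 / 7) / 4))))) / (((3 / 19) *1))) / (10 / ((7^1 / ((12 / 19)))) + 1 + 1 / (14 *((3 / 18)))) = 2527 / 31000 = 0.08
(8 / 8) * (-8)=-8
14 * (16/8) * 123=3444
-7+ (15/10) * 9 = 13/2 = 6.50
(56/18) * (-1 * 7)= -196/9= -21.78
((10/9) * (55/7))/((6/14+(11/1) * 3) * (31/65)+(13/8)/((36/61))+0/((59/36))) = 88000/188459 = 0.47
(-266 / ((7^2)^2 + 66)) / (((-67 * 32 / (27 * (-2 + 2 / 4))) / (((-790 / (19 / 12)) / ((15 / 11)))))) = 0.75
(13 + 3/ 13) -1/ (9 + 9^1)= 3083/ 234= 13.18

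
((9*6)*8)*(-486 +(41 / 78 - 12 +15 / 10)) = -2785392 / 13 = -214260.92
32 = 32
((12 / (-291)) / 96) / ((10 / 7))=-7 / 23280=-0.00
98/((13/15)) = 1470/13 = 113.08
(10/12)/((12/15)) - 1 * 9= -191/24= -7.96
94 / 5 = 18.80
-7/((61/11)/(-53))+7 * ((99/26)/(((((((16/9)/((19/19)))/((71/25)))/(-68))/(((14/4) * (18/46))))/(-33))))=955189001921/7295600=130926.72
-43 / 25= -1.72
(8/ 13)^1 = 0.62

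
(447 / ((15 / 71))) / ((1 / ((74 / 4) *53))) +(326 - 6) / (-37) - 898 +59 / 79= 60612380227 / 29230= 2073636.00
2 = 2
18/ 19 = 0.95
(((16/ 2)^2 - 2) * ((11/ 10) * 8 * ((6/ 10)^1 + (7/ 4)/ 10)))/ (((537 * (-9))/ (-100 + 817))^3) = -144314435749/ 104526553275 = -1.38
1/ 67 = 0.01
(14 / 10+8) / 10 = 47 / 50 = 0.94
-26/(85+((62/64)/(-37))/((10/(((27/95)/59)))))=-1725443200/5640871163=-0.31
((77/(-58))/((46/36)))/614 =-693/409538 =-0.00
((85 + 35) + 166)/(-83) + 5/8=-1873/664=-2.82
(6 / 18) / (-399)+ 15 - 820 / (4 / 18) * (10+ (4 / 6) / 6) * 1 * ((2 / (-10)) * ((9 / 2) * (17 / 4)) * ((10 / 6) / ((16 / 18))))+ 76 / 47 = 267599.27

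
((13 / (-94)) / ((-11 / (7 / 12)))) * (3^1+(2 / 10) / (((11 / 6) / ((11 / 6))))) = 0.02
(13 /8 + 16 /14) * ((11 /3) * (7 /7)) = 1705 /168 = 10.15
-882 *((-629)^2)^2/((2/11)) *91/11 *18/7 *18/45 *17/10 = -274603425221936538/25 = -10984137008877461.52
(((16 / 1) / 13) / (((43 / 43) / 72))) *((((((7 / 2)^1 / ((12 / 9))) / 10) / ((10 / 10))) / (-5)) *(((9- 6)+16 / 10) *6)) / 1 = -208656 / 1625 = -128.40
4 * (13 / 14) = 26 / 7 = 3.71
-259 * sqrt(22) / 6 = -202.47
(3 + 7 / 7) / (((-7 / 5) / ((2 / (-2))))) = 20 / 7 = 2.86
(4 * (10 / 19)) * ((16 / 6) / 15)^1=64 / 171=0.37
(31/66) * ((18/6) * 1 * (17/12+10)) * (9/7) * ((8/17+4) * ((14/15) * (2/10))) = 80693/4675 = 17.26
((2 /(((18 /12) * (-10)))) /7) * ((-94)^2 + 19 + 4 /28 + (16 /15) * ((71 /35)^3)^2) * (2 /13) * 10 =-1969769402591888 /7527697734375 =-261.67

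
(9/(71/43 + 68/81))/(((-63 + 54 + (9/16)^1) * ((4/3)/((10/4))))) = -6966/8675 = -0.80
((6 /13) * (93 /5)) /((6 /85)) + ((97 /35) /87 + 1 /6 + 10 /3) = 9907907 /79170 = 125.15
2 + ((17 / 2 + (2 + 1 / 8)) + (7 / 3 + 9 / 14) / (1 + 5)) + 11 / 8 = 3653 / 252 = 14.50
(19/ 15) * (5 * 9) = 57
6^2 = 36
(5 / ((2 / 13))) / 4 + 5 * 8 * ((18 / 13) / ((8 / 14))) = 10925 / 104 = 105.05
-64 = -64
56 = 56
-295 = -295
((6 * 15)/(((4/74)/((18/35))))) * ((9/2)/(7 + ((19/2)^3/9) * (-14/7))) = -971028/46249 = -21.00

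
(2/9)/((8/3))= 1/12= 0.08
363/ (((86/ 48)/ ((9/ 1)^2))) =705672/ 43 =16410.98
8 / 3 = 2.67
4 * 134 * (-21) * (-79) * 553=491740872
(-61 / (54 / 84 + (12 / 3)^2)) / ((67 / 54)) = -2.95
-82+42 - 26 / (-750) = -14987 / 375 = -39.97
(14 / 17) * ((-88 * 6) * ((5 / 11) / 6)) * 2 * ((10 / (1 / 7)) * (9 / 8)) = -88200 / 17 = -5188.24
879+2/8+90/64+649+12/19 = 930415/608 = 1530.29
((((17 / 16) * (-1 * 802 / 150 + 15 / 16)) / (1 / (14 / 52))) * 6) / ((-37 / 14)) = 9163 / 3200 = 2.86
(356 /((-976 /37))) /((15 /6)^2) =-3293 /1525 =-2.16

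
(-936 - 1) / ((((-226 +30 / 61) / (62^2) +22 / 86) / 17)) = -40152278087 / 496954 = -80796.77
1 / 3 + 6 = 6.33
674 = 674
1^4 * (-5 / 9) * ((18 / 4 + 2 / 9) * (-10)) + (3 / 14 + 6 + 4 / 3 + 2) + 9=50783 / 1134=44.78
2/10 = 1/5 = 0.20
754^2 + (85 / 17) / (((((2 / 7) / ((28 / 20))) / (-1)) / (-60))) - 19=569967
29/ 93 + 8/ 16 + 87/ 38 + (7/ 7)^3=7247/ 1767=4.10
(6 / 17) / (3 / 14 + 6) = 0.06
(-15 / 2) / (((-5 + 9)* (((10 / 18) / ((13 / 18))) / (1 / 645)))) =-13 / 3440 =-0.00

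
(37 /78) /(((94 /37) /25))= 34225 /7332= 4.67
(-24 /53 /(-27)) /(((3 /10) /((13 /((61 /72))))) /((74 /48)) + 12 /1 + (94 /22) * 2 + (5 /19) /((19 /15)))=152804080 /189196870257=0.00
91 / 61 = 1.49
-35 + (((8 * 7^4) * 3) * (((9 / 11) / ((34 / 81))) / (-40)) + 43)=-5236027 / 1870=-2800.01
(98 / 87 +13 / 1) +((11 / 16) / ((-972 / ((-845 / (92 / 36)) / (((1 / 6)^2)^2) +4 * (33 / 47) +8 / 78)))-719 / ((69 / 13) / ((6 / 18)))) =646638276355 / 2376755784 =272.07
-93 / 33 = -31 / 11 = -2.82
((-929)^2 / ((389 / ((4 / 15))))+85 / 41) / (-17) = -142034699 / 4066995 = -34.92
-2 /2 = -1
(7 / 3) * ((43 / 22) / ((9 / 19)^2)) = 108661 / 5346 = 20.33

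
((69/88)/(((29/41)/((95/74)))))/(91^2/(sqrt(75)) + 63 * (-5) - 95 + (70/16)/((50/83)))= 0.00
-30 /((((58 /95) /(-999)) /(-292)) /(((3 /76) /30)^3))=-218781 /6700160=-0.03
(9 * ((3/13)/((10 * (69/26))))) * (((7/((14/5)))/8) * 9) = 81/368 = 0.22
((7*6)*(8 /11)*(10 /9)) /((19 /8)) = 8960 /627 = 14.29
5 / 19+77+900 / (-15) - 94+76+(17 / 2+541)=20853 / 38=548.76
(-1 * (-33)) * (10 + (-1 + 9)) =594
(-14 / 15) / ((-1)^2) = -14 / 15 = -0.93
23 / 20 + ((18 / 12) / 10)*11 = 14 / 5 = 2.80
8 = 8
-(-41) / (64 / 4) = 2.56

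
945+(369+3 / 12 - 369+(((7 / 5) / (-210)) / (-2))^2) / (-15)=1275727499 / 1350000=944.98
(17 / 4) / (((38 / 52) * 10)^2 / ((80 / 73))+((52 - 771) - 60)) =-11492 / 1974651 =-0.01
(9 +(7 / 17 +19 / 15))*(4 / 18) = 5446 / 2295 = 2.37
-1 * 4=-4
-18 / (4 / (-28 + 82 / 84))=3405 / 28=121.61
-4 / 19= -0.21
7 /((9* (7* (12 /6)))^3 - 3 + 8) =7 /2000381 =0.00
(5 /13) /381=5 /4953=0.00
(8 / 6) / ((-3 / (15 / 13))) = -20 / 39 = -0.51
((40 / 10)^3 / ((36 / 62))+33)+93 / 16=21461 / 144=149.03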